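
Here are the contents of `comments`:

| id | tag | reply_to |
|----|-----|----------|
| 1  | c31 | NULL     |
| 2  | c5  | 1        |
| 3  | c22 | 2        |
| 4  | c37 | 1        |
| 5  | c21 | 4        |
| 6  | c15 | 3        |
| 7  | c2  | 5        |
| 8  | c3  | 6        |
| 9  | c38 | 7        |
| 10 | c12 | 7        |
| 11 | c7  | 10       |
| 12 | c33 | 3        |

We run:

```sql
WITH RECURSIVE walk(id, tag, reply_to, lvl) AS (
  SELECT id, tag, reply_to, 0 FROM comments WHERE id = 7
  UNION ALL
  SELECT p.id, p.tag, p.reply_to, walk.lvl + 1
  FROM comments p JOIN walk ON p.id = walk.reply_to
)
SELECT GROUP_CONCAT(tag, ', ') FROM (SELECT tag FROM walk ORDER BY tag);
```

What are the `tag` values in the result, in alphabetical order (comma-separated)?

Base: id=7 (c2), reply_to=5, lvl 0.
Iteration 1: join on id=5 -> c21 (id 5, reply_to=4, lvl 1).
Iteration 2: join on id=4 -> c37 (id 4, reply_to=1, lvl 2).
Iteration 3: join on id=1 -> c31 (id 1, reply_to=NULL, lvl 3).
Iteration 4: reply_to is NULL; no match; recursion stops.

c2, c21, c31, c37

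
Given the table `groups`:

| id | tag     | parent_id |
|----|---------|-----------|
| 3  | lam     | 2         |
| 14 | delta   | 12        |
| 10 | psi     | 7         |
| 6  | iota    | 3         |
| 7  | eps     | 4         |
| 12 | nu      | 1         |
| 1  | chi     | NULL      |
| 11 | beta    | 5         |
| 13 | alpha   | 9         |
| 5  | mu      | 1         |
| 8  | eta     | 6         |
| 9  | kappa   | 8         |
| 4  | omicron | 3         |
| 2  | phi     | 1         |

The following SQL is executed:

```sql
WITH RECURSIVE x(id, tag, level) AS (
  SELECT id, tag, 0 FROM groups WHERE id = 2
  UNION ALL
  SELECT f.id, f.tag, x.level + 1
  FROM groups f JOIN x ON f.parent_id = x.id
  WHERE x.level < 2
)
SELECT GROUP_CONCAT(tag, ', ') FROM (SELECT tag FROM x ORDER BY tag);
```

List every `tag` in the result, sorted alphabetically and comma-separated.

iota, lam, omicron, phi

Base: id=2 (phi) at level 0.
Iteration 1: rows with parent_id in {2} -> lam (id 3, level 1).
Iteration 2: rows with parent_id in {3} -> omicron (id 4, level 2), iota (id 6, level 2).
Iteration 3: level < 2 fails for all current rows; recursion stops.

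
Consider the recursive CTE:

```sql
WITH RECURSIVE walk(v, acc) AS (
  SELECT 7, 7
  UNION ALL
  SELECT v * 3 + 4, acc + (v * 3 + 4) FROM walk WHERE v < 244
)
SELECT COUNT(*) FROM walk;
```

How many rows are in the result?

5

Base: v=7, acc=7.
Iteration 1: 7 < 244 holds -> v = 7 * 3 + 4 = 25, acc = 7 + 25 = 32.
Iteration 2: 25 < 244 holds -> v = 25 * 3 + 4 = 79, acc = 32 + 79 = 111.
Iteration 3: 79 < 244 holds -> v = 79 * 3 + 4 = 241, acc = 111 + 241 = 352.
Iteration 4: 241 < 244 holds -> v = 241 * 3 + 4 = 727, acc = 352 + 727 = 1079.
Iteration 5: 727 < 244 fails; recursion stops.
Total rows emitted: 5.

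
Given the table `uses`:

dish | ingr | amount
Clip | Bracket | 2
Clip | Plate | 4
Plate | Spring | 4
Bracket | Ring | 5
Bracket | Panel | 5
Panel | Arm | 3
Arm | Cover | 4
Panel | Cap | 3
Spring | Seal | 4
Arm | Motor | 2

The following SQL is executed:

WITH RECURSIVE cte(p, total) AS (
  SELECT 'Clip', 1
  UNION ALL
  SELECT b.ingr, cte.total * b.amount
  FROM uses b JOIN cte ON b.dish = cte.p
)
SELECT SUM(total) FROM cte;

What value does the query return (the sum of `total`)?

347

Base: (Clip, total=1).
Iteration 1: components of {Clip} -> Bracket = 1*2 = 2, Plate = 1*4 = 4.
Iteration 2: components of {Bracket,Plate} -> Panel = 2*5 = 10, Ring = 2*5 = 10, Spring = 4*4 = 16.
Iteration 3: components of {Panel,Ring,Spring} -> Arm = 10*3 = 30, Cap = 10*3 = 30, Seal = 16*4 = 64.
Iteration 4: components of {Arm,Cap,Seal} -> Cover = 30*4 = 120, Motor = 30*2 = 60.
Iteration 5: no further components; recursion stops.
SUM(total) = 1 + 2 + 4 + 10 + 10 + 16 + 30 + 30 + 64 + 120 + 60 = 347.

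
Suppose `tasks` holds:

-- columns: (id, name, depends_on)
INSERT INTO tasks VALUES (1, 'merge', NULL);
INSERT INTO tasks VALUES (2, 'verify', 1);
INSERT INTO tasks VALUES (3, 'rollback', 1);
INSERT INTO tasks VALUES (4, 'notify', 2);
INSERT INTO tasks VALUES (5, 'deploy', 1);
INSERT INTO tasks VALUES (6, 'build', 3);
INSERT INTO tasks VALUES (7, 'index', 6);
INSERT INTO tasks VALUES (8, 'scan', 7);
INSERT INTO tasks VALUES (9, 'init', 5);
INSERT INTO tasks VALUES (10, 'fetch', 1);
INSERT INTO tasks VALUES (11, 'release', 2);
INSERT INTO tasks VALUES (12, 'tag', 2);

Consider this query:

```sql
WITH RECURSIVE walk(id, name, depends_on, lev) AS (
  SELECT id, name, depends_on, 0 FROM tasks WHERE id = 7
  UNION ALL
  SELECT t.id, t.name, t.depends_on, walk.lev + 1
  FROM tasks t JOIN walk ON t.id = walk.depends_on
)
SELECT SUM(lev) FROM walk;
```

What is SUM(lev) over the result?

Base: id=7 (index), depends_on=6, lev 0.
Iteration 1: join on id=6 -> build (id 6, depends_on=3, lev 1).
Iteration 2: join on id=3 -> rollback (id 3, depends_on=1, lev 2).
Iteration 3: join on id=1 -> merge (id 1, depends_on=NULL, lev 3).
Iteration 4: depends_on is NULL; no match; recursion stops.
SUM(lev) = 0 + 1 + 2 + 3 = 6.

6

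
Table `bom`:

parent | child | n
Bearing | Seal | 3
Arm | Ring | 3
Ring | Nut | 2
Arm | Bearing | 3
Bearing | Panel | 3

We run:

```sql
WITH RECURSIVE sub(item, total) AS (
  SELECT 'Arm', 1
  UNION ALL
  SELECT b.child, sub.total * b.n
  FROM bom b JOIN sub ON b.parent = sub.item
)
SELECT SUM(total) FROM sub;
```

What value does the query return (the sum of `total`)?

31

Base: (Arm, total=1).
Iteration 1: components of {Arm} -> Bearing = 1*3 = 3, Ring = 1*3 = 3.
Iteration 2: components of {Bearing,Ring} -> Nut = 3*2 = 6, Panel = 3*3 = 9, Seal = 3*3 = 9.
Iteration 3: no further components; recursion stops.
SUM(total) = 1 + 3 + 3 + 9 + 9 + 6 = 31.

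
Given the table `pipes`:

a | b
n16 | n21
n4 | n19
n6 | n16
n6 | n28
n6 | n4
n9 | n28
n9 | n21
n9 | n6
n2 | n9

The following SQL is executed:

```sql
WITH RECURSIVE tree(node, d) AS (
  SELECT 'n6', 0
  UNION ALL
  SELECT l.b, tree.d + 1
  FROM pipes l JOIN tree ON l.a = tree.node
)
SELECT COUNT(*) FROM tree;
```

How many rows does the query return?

6

Base: (n6, d=0).
Iteration 1: edges from {n6} -> (n16, d=1), (n28, d=1), (n4, d=1).
Iteration 2: edges from {n16,n28,n4} -> (n19, d=2), (n21, d=2).
Iteration 3: no outgoing edges from {n19,n21}; recursion stops.
Total rows emitted: 6.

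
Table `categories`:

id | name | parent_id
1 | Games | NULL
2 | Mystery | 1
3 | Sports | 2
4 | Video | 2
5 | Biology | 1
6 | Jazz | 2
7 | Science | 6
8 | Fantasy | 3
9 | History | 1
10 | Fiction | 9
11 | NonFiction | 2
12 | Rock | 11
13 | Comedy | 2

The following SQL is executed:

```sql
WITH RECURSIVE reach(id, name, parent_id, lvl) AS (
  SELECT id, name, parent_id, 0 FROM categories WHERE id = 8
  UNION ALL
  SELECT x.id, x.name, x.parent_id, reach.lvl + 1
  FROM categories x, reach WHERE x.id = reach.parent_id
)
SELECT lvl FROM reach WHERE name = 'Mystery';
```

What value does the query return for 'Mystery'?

Base: id=8 (Fantasy), parent_id=3, lvl 0.
Iteration 1: join on id=3 -> Sports (id 3, parent_id=2, lvl 1).
Iteration 2: join on id=2 -> Mystery (id 2, parent_id=1, lvl 2).
Iteration 3: join on id=1 -> Games (id 1, parent_id=NULL, lvl 3).
Iteration 4: parent_id is NULL; no match; recursion stops.

2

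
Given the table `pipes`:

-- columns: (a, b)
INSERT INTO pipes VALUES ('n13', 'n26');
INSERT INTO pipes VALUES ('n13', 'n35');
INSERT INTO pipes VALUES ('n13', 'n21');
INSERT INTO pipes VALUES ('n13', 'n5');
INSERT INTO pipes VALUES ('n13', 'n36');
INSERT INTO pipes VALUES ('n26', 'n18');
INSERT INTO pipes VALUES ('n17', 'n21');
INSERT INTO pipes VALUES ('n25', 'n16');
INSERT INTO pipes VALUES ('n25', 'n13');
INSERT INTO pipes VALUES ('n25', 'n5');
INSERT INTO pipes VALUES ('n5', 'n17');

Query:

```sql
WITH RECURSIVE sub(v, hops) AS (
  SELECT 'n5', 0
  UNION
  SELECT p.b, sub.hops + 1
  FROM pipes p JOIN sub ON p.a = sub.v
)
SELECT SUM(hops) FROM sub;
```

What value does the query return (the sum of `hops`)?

Base: (n5, hops=0).
Iteration 1: edges from {n5} -> (n17, hops=1).
Iteration 2: edges from {n17} -> (n21, hops=2).
Iteration 3: no outgoing edges from {n21}; recursion stops.
SUM(hops) = 0 + 1 + 2 = 3.

3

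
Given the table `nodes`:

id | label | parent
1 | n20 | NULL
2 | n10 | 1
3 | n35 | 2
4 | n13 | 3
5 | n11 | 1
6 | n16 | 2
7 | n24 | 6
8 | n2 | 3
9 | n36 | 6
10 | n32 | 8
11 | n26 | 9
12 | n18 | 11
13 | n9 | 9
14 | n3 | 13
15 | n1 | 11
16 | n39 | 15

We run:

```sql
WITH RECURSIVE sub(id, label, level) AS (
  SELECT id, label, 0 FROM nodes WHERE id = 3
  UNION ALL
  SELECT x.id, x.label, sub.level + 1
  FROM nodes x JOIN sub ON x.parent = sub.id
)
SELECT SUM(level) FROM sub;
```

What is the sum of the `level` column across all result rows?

Base: id=3 (n35) at level 0.
Iteration 1: rows with parent in {3} -> n13 (id 4, level 1), n2 (id 8, level 1).
Iteration 2: rows with parent in {4,8} -> n32 (id 10, level 2).
Iteration 3: no rows with parent in {10}; recursion stops.
SUM(level) = 0 + 1 + 1 + 2 = 4.

4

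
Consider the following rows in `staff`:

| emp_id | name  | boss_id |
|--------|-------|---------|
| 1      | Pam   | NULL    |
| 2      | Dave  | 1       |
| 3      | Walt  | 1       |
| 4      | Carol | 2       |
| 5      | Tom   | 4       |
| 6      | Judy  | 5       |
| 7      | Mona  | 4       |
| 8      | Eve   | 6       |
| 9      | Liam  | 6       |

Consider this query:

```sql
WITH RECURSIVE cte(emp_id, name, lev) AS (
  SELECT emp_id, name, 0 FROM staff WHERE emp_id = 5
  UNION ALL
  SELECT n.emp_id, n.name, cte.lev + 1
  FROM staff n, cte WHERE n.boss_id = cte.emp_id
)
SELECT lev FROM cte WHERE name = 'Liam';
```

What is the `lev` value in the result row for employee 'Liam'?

2

Base: emp_id=5 (Tom) at lev 0.
Iteration 1: rows with boss_id in {5} -> Judy (id 6, lev 1).
Iteration 2: rows with boss_id in {6} -> Eve (id 8, lev 2), Liam (id 9, lev 2).
Iteration 3: no rows with boss_id in {8,9}; recursion stops.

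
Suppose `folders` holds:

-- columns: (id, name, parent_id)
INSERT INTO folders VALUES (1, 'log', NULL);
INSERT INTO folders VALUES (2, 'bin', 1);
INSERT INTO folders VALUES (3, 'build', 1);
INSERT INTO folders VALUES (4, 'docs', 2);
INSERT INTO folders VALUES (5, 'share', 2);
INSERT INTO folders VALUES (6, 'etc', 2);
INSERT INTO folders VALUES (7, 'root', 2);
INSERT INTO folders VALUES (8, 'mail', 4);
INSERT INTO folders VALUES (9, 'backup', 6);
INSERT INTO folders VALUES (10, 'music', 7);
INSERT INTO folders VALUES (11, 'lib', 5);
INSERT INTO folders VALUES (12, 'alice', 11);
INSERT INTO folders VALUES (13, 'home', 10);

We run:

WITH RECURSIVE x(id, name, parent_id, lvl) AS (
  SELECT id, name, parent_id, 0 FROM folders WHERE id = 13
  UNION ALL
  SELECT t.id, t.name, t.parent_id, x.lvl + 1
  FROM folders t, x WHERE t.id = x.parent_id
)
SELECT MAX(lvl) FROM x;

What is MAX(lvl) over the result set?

Base: id=13 (home), parent_id=10, lvl 0.
Iteration 1: join on id=10 -> music (id 10, parent_id=7, lvl 1).
Iteration 2: join on id=7 -> root (id 7, parent_id=2, lvl 2).
Iteration 3: join on id=2 -> bin (id 2, parent_id=1, lvl 3).
Iteration 4: join on id=1 -> log (id 1, parent_id=NULL, lvl 4).
Iteration 5: parent_id is NULL; no match; recursion stops.
lvl values: 0, 1, 2, 3, 4; the maximum is 4.

4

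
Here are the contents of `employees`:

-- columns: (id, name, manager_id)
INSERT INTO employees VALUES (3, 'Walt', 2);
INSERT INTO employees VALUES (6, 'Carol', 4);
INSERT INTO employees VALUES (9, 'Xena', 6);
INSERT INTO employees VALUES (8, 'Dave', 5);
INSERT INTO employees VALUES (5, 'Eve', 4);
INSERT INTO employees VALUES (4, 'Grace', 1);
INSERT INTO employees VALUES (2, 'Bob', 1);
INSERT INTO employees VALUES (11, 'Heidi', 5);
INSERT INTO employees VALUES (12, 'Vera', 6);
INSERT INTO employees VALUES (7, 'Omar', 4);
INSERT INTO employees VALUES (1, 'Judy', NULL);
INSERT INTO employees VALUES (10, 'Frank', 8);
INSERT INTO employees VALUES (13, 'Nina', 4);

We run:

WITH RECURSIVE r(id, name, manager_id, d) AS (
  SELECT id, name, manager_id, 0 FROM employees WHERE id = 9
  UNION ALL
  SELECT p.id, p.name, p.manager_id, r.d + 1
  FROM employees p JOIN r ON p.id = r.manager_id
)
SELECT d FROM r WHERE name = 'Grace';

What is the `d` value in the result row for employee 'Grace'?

2

Base: id=9 (Xena), manager_id=6, d 0.
Iteration 1: join on id=6 -> Carol (id 6, manager_id=4, d 1).
Iteration 2: join on id=4 -> Grace (id 4, manager_id=1, d 2).
Iteration 3: join on id=1 -> Judy (id 1, manager_id=NULL, d 3).
Iteration 4: manager_id is NULL; no match; recursion stops.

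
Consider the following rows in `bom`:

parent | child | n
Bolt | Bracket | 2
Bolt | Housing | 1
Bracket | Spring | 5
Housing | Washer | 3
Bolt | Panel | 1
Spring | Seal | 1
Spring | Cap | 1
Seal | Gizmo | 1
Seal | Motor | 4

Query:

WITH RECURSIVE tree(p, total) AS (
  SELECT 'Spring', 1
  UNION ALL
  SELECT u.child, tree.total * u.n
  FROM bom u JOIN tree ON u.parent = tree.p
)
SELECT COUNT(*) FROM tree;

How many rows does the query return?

5

Base: (Spring, total=1).
Iteration 1: components of {Spring} -> Cap = 1*1 = 1, Seal = 1*1 = 1.
Iteration 2: components of {Cap,Seal} -> Gizmo = 1*1 = 1, Motor = 1*4 = 4.
Iteration 3: no further components; recursion stops.
Total rows emitted: 5.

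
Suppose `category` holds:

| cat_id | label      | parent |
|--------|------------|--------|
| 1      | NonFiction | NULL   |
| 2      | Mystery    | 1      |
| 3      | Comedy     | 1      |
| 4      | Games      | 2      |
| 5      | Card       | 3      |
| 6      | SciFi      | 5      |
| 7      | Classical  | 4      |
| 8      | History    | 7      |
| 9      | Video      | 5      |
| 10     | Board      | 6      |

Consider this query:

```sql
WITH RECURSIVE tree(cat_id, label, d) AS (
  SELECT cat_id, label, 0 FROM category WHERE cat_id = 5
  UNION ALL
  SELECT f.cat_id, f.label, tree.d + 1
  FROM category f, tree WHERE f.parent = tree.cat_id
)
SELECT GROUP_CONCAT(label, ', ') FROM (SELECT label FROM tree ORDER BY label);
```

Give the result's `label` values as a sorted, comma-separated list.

Base: cat_id=5 (Card) at d 0.
Iteration 1: rows with parent in {5} -> SciFi (id 6, d 1), Video (id 9, d 1).
Iteration 2: rows with parent in {6,9} -> Board (id 10, d 2).
Iteration 3: no rows with parent in {10}; recursion stops.

Board, Card, SciFi, Video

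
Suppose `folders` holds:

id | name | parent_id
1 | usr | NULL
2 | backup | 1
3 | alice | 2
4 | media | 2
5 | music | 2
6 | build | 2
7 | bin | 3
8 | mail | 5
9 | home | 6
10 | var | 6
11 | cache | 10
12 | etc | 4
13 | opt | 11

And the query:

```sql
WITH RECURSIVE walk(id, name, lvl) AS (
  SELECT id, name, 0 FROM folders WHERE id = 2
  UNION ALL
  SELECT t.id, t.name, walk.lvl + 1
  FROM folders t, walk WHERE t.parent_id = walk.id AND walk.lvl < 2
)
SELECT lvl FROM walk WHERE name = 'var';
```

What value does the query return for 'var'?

Base: id=2 (backup) at lvl 0.
Iteration 1: rows with parent_id in {2} -> alice (id 3, lvl 1), media (id 4, lvl 1), music (id 5, lvl 1), build (id 6, lvl 1).
Iteration 2: rows with parent_id in {3,4,5,6} -> bin (id 7, lvl 2), mail (id 8, lvl 2), home (id 9, lvl 2), var (id 10, lvl 2), etc (id 12, lvl 2).
Iteration 3: lvl < 2 fails for all current rows; recursion stops.

2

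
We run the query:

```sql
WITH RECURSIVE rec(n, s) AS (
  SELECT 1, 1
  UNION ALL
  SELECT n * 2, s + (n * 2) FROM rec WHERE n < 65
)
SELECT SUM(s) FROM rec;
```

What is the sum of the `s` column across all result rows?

502

Base: n=1, s=1.
Iteration 1: 1 < 65 holds -> n = 1 * 2 = 2, s = 1 + 2 = 3.
Iteration 2: 2 < 65 holds -> n = 2 * 2 = 4, s = 3 + 4 = 7.
Iteration 3: 4 < 65 holds -> n = 4 * 2 = 8, s = 7 + 8 = 15.
Iteration 4: 8 < 65 holds -> n = 8 * 2 = 16, s = 15 + 16 = 31.
Iteration 5: 16 < 65 holds -> n = 16 * 2 = 32, s = 31 + 32 = 63.
Iteration 6: 32 < 65 holds -> n = 32 * 2 = 64, s = 63 + 64 = 127.
Iteration 7: 64 < 65 holds -> n = 64 * 2 = 128, s = 127 + 128 = 255.
Iteration 8: 128 < 65 fails; recursion stops.
SUM(s) = 1 + 3 + 7 + 15 + 31 + 63 + 127 + 255 = 502.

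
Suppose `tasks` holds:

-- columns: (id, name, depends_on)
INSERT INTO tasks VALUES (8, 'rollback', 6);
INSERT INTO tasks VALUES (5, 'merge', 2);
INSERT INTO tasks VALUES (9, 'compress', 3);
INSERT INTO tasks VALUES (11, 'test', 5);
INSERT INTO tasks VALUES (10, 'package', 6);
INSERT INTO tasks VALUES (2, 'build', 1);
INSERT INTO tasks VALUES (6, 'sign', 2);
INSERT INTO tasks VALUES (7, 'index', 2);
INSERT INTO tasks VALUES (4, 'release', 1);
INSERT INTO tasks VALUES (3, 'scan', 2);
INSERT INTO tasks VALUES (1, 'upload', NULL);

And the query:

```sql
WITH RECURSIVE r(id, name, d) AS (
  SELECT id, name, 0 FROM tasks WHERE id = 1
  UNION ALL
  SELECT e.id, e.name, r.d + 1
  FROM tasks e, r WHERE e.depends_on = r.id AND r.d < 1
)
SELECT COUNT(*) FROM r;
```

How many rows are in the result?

Base: id=1 (upload) at d 0.
Iteration 1: rows with depends_on in {1} -> build (id 2, d 1), release (id 4, d 1).
Iteration 2: d < 1 fails for all current rows; recursion stops.
Total rows emitted: 3.

3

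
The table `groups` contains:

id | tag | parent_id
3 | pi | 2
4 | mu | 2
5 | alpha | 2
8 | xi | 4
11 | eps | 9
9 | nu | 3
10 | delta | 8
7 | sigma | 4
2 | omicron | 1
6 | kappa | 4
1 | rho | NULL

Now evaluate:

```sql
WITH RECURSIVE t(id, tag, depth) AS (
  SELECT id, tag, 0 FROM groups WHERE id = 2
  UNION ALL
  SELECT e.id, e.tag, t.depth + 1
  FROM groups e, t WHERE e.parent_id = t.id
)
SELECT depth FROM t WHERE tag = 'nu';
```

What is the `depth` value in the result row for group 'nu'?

Base: id=2 (omicron) at depth 0.
Iteration 1: rows with parent_id in {2} -> pi (id 3, depth 1), mu (id 4, depth 1), alpha (id 5, depth 1).
Iteration 2: rows with parent_id in {3,4,5} -> kappa (id 6, depth 2), sigma (id 7, depth 2), xi (id 8, depth 2), nu (id 9, depth 2).
Iteration 3: rows with parent_id in {6,7,8,9} -> delta (id 10, depth 3), eps (id 11, depth 3).
Iteration 4: no rows with parent_id in {10,11}; recursion stops.

2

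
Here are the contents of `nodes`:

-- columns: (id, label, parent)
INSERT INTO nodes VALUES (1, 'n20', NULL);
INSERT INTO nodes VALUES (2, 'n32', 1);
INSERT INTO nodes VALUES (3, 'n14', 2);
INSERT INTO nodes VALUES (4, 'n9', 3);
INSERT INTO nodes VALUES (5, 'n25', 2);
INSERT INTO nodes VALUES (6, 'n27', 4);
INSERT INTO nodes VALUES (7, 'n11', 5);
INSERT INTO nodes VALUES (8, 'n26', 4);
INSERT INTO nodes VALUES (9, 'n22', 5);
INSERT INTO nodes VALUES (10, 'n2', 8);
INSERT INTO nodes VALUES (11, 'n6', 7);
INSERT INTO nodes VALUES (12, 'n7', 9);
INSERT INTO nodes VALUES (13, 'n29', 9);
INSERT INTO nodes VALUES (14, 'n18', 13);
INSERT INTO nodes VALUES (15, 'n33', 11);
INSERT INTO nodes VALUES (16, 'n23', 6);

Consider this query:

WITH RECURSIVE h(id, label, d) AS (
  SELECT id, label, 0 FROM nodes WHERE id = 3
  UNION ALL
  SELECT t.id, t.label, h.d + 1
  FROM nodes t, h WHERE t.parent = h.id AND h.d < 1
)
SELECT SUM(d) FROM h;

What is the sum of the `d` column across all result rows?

Base: id=3 (n14) at d 0.
Iteration 1: rows with parent in {3} -> n9 (id 4, d 1).
Iteration 2: d < 1 fails for all current rows; recursion stops.
SUM(d) = 0 + 1 = 1.

1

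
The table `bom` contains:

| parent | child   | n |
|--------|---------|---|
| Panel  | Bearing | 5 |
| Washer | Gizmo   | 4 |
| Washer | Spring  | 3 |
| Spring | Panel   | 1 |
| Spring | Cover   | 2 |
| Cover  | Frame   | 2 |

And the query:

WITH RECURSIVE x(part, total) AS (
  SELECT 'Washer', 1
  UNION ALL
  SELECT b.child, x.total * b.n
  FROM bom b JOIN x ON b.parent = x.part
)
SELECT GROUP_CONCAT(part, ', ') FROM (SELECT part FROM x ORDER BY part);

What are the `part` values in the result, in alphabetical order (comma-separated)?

Base: (Washer, total=1).
Iteration 1: components of {Washer} -> Gizmo = 1*4 = 4, Spring = 1*3 = 3.
Iteration 2: components of {Gizmo,Spring} -> Cover = 3*2 = 6, Panel = 3*1 = 3.
Iteration 3: components of {Cover,Panel} -> Bearing = 3*5 = 15, Frame = 6*2 = 12.
Iteration 4: no further components; recursion stops.

Bearing, Cover, Frame, Gizmo, Panel, Spring, Washer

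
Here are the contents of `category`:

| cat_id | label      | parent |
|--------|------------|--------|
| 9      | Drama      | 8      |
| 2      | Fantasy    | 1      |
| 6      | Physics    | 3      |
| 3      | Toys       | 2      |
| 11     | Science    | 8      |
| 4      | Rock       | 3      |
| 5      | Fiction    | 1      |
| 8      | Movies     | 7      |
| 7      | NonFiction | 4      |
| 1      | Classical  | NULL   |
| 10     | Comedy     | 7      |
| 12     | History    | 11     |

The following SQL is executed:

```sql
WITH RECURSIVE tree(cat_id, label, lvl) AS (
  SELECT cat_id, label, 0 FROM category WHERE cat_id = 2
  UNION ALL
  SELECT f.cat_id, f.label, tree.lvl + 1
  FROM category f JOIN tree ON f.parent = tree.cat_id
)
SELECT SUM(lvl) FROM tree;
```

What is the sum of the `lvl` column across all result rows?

32

Base: cat_id=2 (Fantasy) at lvl 0.
Iteration 1: rows with parent in {2} -> Toys (id 3, lvl 1).
Iteration 2: rows with parent in {3} -> Rock (id 4, lvl 2), Physics (id 6, lvl 2).
Iteration 3: rows with parent in {4,6} -> NonFiction (id 7, lvl 3).
Iteration 4: rows with parent in {7} -> Movies (id 8, lvl 4), Comedy (id 10, lvl 4).
Iteration 5: rows with parent in {8,10} -> Drama (id 9, lvl 5), Science (id 11, lvl 5).
Iteration 6: rows with parent in {9,11} -> History (id 12, lvl 6).
Iteration 7: no rows with parent in {12}; recursion stops.
SUM(lvl) = 0 + 1 + 2 + 2 + 3 + 4 + 4 + 5 + 5 + 6 = 32.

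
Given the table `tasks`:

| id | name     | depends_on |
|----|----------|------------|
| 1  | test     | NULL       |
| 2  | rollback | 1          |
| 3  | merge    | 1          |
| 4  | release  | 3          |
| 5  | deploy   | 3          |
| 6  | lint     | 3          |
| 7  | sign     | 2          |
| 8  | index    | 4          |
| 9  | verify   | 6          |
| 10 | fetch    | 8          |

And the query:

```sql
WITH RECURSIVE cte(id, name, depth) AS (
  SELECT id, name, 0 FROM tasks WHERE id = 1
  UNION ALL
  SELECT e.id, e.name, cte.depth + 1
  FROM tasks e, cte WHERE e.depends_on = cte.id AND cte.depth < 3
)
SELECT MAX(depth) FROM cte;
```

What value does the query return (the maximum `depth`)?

3

Base: id=1 (test) at depth 0.
Iteration 1: rows with depends_on in {1} -> rollback (id 2, depth 1), merge (id 3, depth 1).
Iteration 2: rows with depends_on in {2,3} -> release (id 4, depth 2), deploy (id 5, depth 2), lint (id 6, depth 2), sign (id 7, depth 2).
Iteration 3: rows with depends_on in {4,5,6,7} -> index (id 8, depth 3), verify (id 9, depth 3).
Iteration 4: depth < 3 fails for all current rows; recursion stops.
depth values: 0, 1, 1, 2, 2, 2, 2, 3, 3; the maximum is 3.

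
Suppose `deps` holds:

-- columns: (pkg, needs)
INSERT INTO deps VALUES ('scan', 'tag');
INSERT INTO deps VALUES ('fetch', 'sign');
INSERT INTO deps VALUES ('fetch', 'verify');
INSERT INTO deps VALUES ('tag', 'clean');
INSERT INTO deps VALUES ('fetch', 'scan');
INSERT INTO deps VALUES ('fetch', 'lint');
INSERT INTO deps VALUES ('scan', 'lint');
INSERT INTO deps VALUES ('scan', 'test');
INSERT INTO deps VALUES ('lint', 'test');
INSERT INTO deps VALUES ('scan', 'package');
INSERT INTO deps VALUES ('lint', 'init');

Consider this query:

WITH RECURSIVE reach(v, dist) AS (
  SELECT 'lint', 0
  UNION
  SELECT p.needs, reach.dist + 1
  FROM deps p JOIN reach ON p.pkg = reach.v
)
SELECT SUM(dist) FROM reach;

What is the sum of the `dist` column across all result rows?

Base: (lint, dist=0).
Iteration 1: edges from {lint} -> (init, dist=1), (test, dist=1).
Iteration 2: no outgoing edges from {init,test}; recursion stops.
SUM(dist) = 0 + 1 + 1 = 2.

2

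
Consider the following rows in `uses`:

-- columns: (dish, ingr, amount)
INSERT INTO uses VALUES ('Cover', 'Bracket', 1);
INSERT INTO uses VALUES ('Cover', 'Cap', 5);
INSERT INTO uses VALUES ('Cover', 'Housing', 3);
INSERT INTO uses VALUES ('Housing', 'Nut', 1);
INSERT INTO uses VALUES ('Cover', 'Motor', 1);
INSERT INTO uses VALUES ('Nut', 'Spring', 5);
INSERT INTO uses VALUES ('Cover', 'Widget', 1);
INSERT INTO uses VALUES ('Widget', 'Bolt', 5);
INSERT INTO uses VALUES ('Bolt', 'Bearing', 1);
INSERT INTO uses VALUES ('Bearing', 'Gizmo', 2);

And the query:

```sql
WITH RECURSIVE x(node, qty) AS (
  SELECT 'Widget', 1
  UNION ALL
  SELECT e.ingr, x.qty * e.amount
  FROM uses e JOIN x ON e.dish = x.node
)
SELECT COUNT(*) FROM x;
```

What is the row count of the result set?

Base: (Widget, qty=1).
Iteration 1: components of {Widget} -> Bolt = 1*5 = 5.
Iteration 2: components of {Bolt} -> Bearing = 5*1 = 5.
Iteration 3: components of {Bearing} -> Gizmo = 5*2 = 10.
Iteration 4: no further components; recursion stops.
Total rows emitted: 4.

4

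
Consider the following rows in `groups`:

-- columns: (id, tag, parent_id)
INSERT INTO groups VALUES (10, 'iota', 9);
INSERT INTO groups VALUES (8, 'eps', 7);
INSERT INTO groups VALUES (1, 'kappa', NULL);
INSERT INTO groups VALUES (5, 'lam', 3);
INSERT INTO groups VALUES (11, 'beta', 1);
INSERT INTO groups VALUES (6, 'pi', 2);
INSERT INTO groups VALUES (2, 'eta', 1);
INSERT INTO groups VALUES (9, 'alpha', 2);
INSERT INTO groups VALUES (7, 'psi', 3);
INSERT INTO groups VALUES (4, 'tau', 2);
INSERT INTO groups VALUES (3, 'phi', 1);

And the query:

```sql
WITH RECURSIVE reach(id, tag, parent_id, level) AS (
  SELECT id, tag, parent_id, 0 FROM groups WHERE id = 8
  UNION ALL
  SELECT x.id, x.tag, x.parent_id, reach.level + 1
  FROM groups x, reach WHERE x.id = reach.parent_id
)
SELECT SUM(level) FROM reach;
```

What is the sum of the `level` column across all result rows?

Base: id=8 (eps), parent_id=7, level 0.
Iteration 1: join on id=7 -> psi (id 7, parent_id=3, level 1).
Iteration 2: join on id=3 -> phi (id 3, parent_id=1, level 2).
Iteration 3: join on id=1 -> kappa (id 1, parent_id=NULL, level 3).
Iteration 4: parent_id is NULL; no match; recursion stops.
SUM(level) = 0 + 1 + 2 + 3 = 6.

6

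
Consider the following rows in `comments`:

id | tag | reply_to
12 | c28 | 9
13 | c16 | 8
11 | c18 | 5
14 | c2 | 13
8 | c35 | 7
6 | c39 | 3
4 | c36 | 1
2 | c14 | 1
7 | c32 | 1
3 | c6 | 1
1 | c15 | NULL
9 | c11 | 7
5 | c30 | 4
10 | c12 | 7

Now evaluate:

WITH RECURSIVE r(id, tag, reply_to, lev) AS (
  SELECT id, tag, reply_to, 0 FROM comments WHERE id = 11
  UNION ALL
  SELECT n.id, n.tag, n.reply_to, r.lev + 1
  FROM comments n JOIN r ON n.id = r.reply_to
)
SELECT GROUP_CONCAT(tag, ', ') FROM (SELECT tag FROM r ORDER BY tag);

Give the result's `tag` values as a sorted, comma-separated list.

c15, c18, c30, c36

Base: id=11 (c18), reply_to=5, lev 0.
Iteration 1: join on id=5 -> c30 (id 5, reply_to=4, lev 1).
Iteration 2: join on id=4 -> c36 (id 4, reply_to=1, lev 2).
Iteration 3: join on id=1 -> c15 (id 1, reply_to=NULL, lev 3).
Iteration 4: reply_to is NULL; no match; recursion stops.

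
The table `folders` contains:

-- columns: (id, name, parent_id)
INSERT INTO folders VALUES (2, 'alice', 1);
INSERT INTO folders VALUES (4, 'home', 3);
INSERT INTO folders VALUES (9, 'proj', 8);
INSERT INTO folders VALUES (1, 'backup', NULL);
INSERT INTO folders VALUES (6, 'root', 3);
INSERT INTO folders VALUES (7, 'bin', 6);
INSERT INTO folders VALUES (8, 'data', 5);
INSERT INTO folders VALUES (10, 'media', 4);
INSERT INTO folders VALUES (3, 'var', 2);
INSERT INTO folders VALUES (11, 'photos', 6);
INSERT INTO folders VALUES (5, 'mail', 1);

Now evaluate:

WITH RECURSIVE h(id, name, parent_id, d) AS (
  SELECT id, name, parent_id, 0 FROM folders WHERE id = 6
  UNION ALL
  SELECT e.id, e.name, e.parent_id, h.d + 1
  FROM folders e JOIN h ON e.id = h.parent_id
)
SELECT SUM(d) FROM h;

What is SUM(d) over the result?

Base: id=6 (root), parent_id=3, d 0.
Iteration 1: join on id=3 -> var (id 3, parent_id=2, d 1).
Iteration 2: join on id=2 -> alice (id 2, parent_id=1, d 2).
Iteration 3: join on id=1 -> backup (id 1, parent_id=NULL, d 3).
Iteration 4: parent_id is NULL; no match; recursion stops.
SUM(d) = 0 + 1 + 2 + 3 = 6.

6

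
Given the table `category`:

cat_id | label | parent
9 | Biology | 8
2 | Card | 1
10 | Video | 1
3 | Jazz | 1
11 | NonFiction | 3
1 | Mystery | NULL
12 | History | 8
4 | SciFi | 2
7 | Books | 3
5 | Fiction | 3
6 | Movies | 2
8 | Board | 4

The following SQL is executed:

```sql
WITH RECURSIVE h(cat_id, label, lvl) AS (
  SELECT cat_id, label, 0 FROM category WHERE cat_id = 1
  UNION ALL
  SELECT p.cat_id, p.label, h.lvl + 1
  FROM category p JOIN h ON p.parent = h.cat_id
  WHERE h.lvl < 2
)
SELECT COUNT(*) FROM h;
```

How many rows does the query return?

Base: cat_id=1 (Mystery) at lvl 0.
Iteration 1: rows with parent in {1} -> Card (id 2, lvl 1), Jazz (id 3, lvl 1), Video (id 10, lvl 1).
Iteration 2: rows with parent in {2,3,10} -> SciFi (id 4, lvl 2), Fiction (id 5, lvl 2), Movies (id 6, lvl 2), Books (id 7, lvl 2), NonFiction (id 11, lvl 2).
Iteration 3: lvl < 2 fails for all current rows; recursion stops.
Total rows emitted: 9.

9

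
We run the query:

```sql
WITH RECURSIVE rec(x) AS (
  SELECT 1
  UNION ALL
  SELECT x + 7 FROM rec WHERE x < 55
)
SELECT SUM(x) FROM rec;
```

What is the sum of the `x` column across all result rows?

Base: x=1.
Iteration 1: 1 < 55 holds -> x = 1 + 7 = 8.
Iteration 2: 8 < 55 holds -> x = 8 + 7 = 15.
Iteration 3: 15 < 55 holds -> x = 15 + 7 = 22.
Iteration 4: 22 < 55 holds -> x = 22 + 7 = 29.
Iteration 5: 29 < 55 holds -> x = 29 + 7 = 36.
Iteration 6: 36 < 55 holds -> x = 36 + 7 = 43.
Iteration 7: 43 < 55 holds -> x = 43 + 7 = 50.
Iteration 8: 50 < 55 holds -> x = 50 + 7 = 57.
Iteration 9: 57 < 55 fails; recursion stops.
SUM(x) = 1 + 8 + 15 + 22 + 29 + 36 + 43 + 50 + 57 = 261.

261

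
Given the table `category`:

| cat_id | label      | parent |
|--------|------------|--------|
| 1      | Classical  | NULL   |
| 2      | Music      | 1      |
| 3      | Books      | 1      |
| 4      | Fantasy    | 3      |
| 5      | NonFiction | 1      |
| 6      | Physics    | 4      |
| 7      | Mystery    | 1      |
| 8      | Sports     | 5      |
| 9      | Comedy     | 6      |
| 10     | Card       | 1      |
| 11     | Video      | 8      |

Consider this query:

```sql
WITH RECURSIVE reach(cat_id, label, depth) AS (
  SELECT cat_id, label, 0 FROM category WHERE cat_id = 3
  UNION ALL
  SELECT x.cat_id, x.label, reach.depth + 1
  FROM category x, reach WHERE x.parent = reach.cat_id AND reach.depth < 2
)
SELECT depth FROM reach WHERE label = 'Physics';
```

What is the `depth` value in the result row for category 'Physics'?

2

Base: cat_id=3 (Books) at depth 0.
Iteration 1: rows with parent in {3} -> Fantasy (id 4, depth 1).
Iteration 2: rows with parent in {4} -> Physics (id 6, depth 2).
Iteration 3: depth < 2 fails for all current rows; recursion stops.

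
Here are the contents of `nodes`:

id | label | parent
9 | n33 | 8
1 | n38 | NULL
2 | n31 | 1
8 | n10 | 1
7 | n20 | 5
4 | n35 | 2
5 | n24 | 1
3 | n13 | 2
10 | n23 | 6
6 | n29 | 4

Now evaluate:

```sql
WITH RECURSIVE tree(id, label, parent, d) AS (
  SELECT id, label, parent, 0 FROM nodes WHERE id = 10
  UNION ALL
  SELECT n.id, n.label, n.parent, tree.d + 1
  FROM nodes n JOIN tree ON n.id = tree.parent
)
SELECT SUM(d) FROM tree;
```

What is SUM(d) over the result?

Base: id=10 (n23), parent=6, d 0.
Iteration 1: join on id=6 -> n29 (id 6, parent=4, d 1).
Iteration 2: join on id=4 -> n35 (id 4, parent=2, d 2).
Iteration 3: join on id=2 -> n31 (id 2, parent=1, d 3).
Iteration 4: join on id=1 -> n38 (id 1, parent=NULL, d 4).
Iteration 5: parent is NULL; no match; recursion stops.
SUM(d) = 0 + 1 + 2 + 3 + 4 = 10.

10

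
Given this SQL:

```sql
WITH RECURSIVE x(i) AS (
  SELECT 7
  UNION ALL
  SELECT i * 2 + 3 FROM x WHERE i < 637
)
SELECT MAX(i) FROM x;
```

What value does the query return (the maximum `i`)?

637

Base: i=7.
Iteration 1: 7 < 637 holds -> i = 7 * 2 + 3 = 17.
Iteration 2: 17 < 637 holds -> i = 17 * 2 + 3 = 37.
Iteration 3: 37 < 637 holds -> i = 37 * 2 + 3 = 77.
Iteration 4: 77 < 637 holds -> i = 77 * 2 + 3 = 157.
Iteration 5: 157 < 637 holds -> i = 157 * 2 + 3 = 317.
Iteration 6: 317 < 637 holds -> i = 317 * 2 + 3 = 637.
Iteration 7: 637 < 637 fails; recursion stops.
i values: 7, 17, 37, 77, 157, 317, 637; the maximum is 637.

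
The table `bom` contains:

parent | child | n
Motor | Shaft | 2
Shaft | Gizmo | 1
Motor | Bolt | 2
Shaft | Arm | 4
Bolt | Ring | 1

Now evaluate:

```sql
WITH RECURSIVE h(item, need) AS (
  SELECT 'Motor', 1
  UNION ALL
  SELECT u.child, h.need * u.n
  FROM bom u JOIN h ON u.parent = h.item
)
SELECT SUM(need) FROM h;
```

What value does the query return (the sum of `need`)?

17

Base: (Motor, need=1).
Iteration 1: components of {Motor} -> Bolt = 1*2 = 2, Shaft = 1*2 = 2.
Iteration 2: components of {Bolt,Shaft} -> Arm = 2*4 = 8, Gizmo = 2*1 = 2, Ring = 2*1 = 2.
Iteration 3: no further components; recursion stops.
SUM(need) = 1 + 2 + 2 + 2 + 8 + 2 = 17.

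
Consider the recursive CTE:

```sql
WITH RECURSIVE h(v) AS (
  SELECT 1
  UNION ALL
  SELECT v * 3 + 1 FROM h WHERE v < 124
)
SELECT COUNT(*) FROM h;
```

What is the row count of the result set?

6

Base: v=1.
Iteration 1: 1 < 124 holds -> v = 1 * 3 + 1 = 4.
Iteration 2: 4 < 124 holds -> v = 4 * 3 + 1 = 13.
Iteration 3: 13 < 124 holds -> v = 13 * 3 + 1 = 40.
Iteration 4: 40 < 124 holds -> v = 40 * 3 + 1 = 121.
Iteration 5: 121 < 124 holds -> v = 121 * 3 + 1 = 364.
Iteration 6: 364 < 124 fails; recursion stops.
Total rows emitted: 6.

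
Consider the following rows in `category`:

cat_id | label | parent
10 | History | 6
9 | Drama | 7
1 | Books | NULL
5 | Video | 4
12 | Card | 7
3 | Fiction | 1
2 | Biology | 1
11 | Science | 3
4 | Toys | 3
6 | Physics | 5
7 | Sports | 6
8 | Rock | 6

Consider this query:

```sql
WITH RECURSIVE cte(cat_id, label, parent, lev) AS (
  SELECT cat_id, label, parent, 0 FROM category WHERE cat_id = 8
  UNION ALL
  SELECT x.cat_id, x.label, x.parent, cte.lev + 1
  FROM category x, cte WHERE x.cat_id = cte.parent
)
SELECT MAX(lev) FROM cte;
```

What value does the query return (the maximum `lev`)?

Base: cat_id=8 (Rock), parent=6, lev 0.
Iteration 1: join on cat_id=6 -> Physics (id 6, parent=5, lev 1).
Iteration 2: join on cat_id=5 -> Video (id 5, parent=4, lev 2).
Iteration 3: join on cat_id=4 -> Toys (id 4, parent=3, lev 3).
Iteration 4: join on cat_id=3 -> Fiction (id 3, parent=1, lev 4).
Iteration 5: join on cat_id=1 -> Books (id 1, parent=NULL, lev 5).
Iteration 6: parent is NULL; no match; recursion stops.
lev values: 0, 1, 2, 3, 4, 5; the maximum is 5.

5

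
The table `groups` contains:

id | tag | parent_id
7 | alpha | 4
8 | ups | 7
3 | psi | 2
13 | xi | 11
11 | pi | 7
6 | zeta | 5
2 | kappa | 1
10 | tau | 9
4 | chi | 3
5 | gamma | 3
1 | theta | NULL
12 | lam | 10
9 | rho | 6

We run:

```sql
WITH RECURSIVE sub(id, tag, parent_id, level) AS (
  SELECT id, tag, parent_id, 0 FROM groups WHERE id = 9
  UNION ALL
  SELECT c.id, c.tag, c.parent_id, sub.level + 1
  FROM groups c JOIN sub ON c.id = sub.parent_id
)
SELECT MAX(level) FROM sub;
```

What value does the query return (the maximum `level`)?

Base: id=9 (rho), parent_id=6, level 0.
Iteration 1: join on id=6 -> zeta (id 6, parent_id=5, level 1).
Iteration 2: join on id=5 -> gamma (id 5, parent_id=3, level 2).
Iteration 3: join on id=3 -> psi (id 3, parent_id=2, level 3).
Iteration 4: join on id=2 -> kappa (id 2, parent_id=1, level 4).
Iteration 5: join on id=1 -> theta (id 1, parent_id=NULL, level 5).
Iteration 6: parent_id is NULL; no match; recursion stops.
level values: 0, 1, 2, 3, 4, 5; the maximum is 5.

5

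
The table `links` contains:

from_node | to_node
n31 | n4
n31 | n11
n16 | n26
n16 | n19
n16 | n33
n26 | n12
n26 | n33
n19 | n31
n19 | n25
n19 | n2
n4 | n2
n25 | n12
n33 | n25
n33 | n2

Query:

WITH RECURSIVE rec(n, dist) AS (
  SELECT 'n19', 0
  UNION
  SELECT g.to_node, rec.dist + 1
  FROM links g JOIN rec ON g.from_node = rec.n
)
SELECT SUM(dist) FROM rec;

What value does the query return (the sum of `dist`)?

12

Base: (n19, dist=0).
Iteration 1: edges from {n19} -> (n2, dist=1), (n25, dist=1), (n31, dist=1).
Iteration 2: edges from {n2,n25,n31} -> (n11, dist=2), (n12, dist=2), (n4, dist=2).
Iteration 3: edges from {n11,n12,n4} -> (n2, dist=3).
Iteration 4: no outgoing edges from {n2}; recursion stops.
SUM(dist) = 0 + 1 + 1 + 1 + 2 + 2 + 2 + 3 = 12.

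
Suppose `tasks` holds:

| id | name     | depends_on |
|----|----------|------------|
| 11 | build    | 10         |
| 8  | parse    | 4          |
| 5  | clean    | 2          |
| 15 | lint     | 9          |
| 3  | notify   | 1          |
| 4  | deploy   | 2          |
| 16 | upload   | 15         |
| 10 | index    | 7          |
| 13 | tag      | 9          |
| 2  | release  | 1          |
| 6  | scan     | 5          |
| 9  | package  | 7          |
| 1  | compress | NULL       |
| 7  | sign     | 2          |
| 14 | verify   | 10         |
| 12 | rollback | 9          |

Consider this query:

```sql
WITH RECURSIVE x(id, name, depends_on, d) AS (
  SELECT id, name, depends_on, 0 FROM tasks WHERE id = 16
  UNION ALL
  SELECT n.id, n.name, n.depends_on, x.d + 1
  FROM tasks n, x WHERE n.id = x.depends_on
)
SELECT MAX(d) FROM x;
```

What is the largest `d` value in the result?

5

Base: id=16 (upload), depends_on=15, d 0.
Iteration 1: join on id=15 -> lint (id 15, depends_on=9, d 1).
Iteration 2: join on id=9 -> package (id 9, depends_on=7, d 2).
Iteration 3: join on id=7 -> sign (id 7, depends_on=2, d 3).
Iteration 4: join on id=2 -> release (id 2, depends_on=1, d 4).
Iteration 5: join on id=1 -> compress (id 1, depends_on=NULL, d 5).
Iteration 6: depends_on is NULL; no match; recursion stops.
d values: 0, 1, 2, 3, 4, 5; the maximum is 5.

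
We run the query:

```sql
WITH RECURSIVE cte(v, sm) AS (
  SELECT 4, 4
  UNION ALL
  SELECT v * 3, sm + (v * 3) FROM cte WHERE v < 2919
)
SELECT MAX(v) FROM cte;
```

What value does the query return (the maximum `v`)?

Base: v=4, sm=4.
Iteration 1: 4 < 2919 holds -> v = 4 * 3 = 12, sm = 4 + 12 = 16.
Iteration 2: 12 < 2919 holds -> v = 12 * 3 = 36, sm = 16 + 36 = 52.
Iteration 3: 36 < 2919 holds -> v = 36 * 3 = 108, sm = 52 + 108 = 160.
Iteration 4: 108 < 2919 holds -> v = 108 * 3 = 324, sm = 160 + 324 = 484.
Iteration 5: 324 < 2919 holds -> v = 324 * 3 = 972, sm = 484 + 972 = 1456.
Iteration 6: 972 < 2919 holds -> v = 972 * 3 = 2916, sm = 1456 + 2916 = 4372.
Iteration 7: 2916 < 2919 holds -> v = 2916 * 3 = 8748, sm = 4372 + 8748 = 13120.
Iteration 8: 8748 < 2919 fails; recursion stops.
v values: 4, 12, 36, 108, 324, 972, 2916, 8748; the maximum is 8748.

8748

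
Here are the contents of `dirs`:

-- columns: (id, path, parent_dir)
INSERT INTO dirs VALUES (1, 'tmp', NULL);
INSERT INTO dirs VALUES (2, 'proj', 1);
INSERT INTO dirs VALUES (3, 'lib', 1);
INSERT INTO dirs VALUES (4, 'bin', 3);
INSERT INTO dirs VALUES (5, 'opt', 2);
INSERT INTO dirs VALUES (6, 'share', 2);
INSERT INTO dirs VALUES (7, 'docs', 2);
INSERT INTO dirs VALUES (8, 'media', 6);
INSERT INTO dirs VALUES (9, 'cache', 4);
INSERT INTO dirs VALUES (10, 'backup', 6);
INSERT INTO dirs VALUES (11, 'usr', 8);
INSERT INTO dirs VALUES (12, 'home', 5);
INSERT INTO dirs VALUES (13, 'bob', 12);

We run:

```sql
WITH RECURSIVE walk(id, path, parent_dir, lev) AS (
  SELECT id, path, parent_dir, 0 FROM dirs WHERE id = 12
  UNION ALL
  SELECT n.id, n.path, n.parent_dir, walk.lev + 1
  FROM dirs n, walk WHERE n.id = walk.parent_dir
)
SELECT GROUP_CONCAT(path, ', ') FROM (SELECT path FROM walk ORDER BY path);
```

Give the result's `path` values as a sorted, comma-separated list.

Base: id=12 (home), parent_dir=5, lev 0.
Iteration 1: join on id=5 -> opt (id 5, parent_dir=2, lev 1).
Iteration 2: join on id=2 -> proj (id 2, parent_dir=1, lev 2).
Iteration 3: join on id=1 -> tmp (id 1, parent_dir=NULL, lev 3).
Iteration 4: parent_dir is NULL; no match; recursion stops.

home, opt, proj, tmp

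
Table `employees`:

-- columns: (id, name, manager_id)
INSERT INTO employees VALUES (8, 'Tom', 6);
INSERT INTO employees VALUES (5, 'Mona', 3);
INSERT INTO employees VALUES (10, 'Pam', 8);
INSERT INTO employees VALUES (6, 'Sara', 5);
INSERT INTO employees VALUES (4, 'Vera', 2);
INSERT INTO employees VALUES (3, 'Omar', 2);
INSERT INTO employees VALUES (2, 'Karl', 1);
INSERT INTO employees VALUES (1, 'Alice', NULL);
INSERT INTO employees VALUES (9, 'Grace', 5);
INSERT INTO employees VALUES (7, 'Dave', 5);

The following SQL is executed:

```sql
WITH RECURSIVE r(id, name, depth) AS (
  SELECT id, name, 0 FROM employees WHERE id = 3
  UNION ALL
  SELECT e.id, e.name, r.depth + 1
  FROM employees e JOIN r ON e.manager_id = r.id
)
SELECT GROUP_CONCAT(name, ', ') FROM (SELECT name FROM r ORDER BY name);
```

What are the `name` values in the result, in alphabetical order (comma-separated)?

Dave, Grace, Mona, Omar, Pam, Sara, Tom

Base: id=3 (Omar) at depth 0.
Iteration 1: rows with manager_id in {3} -> Mona (id 5, depth 1).
Iteration 2: rows with manager_id in {5} -> Sara (id 6, depth 2), Dave (id 7, depth 2), Grace (id 9, depth 2).
Iteration 3: rows with manager_id in {6,7,9} -> Tom (id 8, depth 3).
Iteration 4: rows with manager_id in {8} -> Pam (id 10, depth 4).
Iteration 5: no rows with manager_id in {10}; recursion stops.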